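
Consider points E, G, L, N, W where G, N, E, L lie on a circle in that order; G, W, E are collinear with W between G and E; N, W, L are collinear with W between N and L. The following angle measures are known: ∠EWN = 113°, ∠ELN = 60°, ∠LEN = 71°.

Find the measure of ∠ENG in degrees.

∠ENG = 102°

1. ∠EGN = 60°  [same arc NE]
2. ∠ENL = 49°  [△NEL]
3. ∠GEN = 18°  [△NWE]
4. ∠ENG = 102°  [△GNE]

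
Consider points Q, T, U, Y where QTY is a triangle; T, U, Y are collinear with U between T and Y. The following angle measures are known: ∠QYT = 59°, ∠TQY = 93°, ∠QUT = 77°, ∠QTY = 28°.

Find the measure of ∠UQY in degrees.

∠UQY = 18°

1. ∠QYU = 59°  [U on ray YT]
2. ∠QUY = 103°  [linear pair at U on TY]
3. ∠UQY = 18°  [△QUY]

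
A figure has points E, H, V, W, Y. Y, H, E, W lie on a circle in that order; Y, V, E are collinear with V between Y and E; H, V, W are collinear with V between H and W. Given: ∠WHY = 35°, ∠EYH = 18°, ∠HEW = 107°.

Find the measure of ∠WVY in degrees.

∠WVY = 53°

1. ∠WEY = 35°  [same arc YW]
2. ∠EWH = 18°  [same arc HE]
3. ∠EVW = 127°  [△EVW]
4. ∠WVY = 53°  [linear pair at V on YE]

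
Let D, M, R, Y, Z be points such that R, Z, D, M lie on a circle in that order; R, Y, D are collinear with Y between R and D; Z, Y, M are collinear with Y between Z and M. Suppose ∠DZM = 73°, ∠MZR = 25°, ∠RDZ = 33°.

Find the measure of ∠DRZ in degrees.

1. ∠DYZ = 74°  [△ZYD]
2. ∠RYZ = 106°  [linear pair at Y on RD]
3. ∠DRZ = 49°  [△RYZ]

∠DRZ = 49°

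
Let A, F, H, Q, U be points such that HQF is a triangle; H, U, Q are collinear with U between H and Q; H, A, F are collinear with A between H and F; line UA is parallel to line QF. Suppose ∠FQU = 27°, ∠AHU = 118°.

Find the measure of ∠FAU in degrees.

∠FAU = 145°

1. ∠FQH = 27°  [U on ray QH]
2. ∠FHQ = 118°  [U on HQ, A on HF]
3. ∠HFQ = 35°  [△HQF]
4. ∠HAU = 35°  [UA∥QF, corresponding at A]
5. ∠FAU = 145°  [linear pair at A on HF]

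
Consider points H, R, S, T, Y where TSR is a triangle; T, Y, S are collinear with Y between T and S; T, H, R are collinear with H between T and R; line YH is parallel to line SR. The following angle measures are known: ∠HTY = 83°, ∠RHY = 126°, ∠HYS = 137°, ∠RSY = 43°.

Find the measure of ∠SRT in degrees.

∠SRT = 54°

1. ∠RTS = 83°  [Y on TS, H on TR]
2. ∠RST = 43°  [Y on ray ST]
3. ∠SRT = 54°  [△TSR]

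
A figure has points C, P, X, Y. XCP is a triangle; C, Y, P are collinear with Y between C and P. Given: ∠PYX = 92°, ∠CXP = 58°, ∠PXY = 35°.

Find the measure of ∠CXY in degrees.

∠CXY = 23°

1. ∠XPY = 53°  [△XYP]
2. ∠CYX = 88°  [linear pair at Y on CP]
3. ∠CPX = 53°  [Y on ray PC]
4. ∠PCX = 69°  [△XCP]
5. ∠XCY = 69°  [Y on ray CP]
6. ∠CXY = 23°  [△XCY]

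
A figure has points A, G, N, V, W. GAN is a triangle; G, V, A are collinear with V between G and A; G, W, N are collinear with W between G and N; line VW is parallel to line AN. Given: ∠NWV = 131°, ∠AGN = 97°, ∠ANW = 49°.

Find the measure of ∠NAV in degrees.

1. ∠ANG = 49°  [W on ray NG]
2. ∠GAN = 34°  [△GAN]
3. ∠NAV = 34°  [V on ray AG]

∠NAV = 34°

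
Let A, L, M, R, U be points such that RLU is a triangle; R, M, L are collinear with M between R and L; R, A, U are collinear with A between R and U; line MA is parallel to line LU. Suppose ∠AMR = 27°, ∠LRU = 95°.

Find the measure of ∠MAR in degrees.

∠MAR = 58°

1. ∠RLU = 27°  [MA∥LU, corresponding at M]
2. ∠LUR = 58°  [△RLU]
3. ∠MAR = 58°  [MA∥LU, corresponding at A]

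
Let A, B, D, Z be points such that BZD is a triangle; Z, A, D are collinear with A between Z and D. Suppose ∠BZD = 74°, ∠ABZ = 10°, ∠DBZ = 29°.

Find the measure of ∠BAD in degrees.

1. ∠AZB = 74°  [A on ray ZD]
2. ∠BAZ = 96°  [△BZA]
3. ∠BAD = 84°  [linear pair at A on ZD]

∠BAD = 84°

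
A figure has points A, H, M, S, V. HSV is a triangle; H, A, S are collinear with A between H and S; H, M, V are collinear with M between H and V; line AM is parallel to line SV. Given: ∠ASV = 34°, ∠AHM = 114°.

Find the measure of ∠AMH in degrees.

∠AMH = 32°

1. ∠HSV = 34°  [A on ray SH]
2. ∠SHV = 114°  [A on HS, M on HV]
3. ∠HVS = 32°  [△HSV]
4. ∠AMH = 32°  [AM∥SV, corresponding at M]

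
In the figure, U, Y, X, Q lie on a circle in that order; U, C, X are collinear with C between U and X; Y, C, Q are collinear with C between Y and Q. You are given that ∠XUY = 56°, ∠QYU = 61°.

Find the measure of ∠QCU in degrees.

∠QCU = 117°

1. ∠XQY = 56°  [same arc YX]
2. ∠QXU = 61°  [same arc UQ]
3. ∠QCX = 63°  [△XCQ]
4. ∠QCU = 117°  [linear pair at C on UX]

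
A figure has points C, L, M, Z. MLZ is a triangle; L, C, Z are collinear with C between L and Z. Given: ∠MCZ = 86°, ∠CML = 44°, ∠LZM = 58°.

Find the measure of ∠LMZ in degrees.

1. ∠LCM = 94°  [linear pair at C on LZ]
2. ∠CLM = 42°  [△MLC]
3. ∠MLZ = 42°  [C on ray LZ]
4. ∠LMZ = 80°  [△MLZ]

∠LMZ = 80°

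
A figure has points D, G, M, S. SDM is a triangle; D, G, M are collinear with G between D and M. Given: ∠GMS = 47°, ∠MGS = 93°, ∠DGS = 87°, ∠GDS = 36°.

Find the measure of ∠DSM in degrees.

1. ∠DMS = 47°  [G on ray MD]
2. ∠MDS = 36°  [G on ray DM]
3. ∠DSM = 97°  [△SDM]

∠DSM = 97°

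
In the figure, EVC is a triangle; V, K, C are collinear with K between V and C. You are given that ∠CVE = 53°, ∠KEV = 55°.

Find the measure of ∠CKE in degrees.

∠CKE = 108°

1. ∠EVK = 53°  [K on ray VC]
2. ∠EKV = 72°  [△EVK]
3. ∠CKE = 108°  [linear pair at K on VC]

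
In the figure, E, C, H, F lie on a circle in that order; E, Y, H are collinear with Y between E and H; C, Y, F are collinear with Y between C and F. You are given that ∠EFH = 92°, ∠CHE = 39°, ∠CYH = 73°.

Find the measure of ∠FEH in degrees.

1. ∠CFE = 39°  [same arc EC]
2. ∠EYF = 73°  [vertical angles at Y]
3. ∠FEH = 68°  [△EYF]

∠FEH = 68°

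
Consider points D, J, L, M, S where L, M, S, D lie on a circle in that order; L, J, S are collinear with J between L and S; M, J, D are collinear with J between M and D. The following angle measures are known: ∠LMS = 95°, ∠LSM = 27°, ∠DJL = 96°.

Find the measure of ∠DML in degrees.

∠DML = 38°

1. ∠LDS = 85°  [cyclic LMSD, opposite ∠M+∠D]
2. ∠LDM = 27°  [same arc LM]
3. ∠DLS = 57°  [△LJD]
4. ∠DSL = 38°  [△LSD]
5. ∠DML = 38°  [same arc LD]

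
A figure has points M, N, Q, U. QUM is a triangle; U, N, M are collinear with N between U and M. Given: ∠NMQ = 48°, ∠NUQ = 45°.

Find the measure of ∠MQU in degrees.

1. ∠QMU = 48°  [N on ray MU]
2. ∠MUQ = 45°  [N on ray UM]
3. ∠MQU = 87°  [△QUM]

∠MQU = 87°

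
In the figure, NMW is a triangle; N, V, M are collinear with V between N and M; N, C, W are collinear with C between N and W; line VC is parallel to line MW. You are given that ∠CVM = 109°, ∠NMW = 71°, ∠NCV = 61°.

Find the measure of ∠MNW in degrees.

∠MNW = 48°

1. ∠CVN = 71°  [linear pair at V on NM]
2. ∠CNV = 48°  [△NVC]
3. ∠MNW = 48°  [V on NM, C on NW]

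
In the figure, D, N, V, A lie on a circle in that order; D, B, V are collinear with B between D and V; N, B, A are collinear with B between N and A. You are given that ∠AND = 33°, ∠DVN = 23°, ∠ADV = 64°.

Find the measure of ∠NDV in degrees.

∠NDV = 60°

1. ∠AVD = 33°  [same arc DA]
2. ∠DAV = 83°  [△DVA]
3. ∠DNV = 97°  [cyclic DNVA, opposite ∠N+∠A]
4. ∠NDV = 60°  [△DNV]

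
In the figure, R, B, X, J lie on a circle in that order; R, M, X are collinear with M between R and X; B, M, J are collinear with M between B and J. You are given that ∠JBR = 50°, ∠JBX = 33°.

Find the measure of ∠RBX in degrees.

∠RBX = 83°

1. ∠JXR = 50°  [same arc RJ]
2. ∠JRX = 33°  [same arc XJ]
3. ∠RJX = 97°  [△RXJ]
4. ∠RBX = 83°  [cyclic RBXJ, opposite ∠B+∠J]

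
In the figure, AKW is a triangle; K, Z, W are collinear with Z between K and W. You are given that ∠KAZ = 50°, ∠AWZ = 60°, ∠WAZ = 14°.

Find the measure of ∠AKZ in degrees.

∠AKZ = 56°

1. ∠AZW = 106°  [△AZW]
2. ∠AZK = 74°  [linear pair at Z on KW]
3. ∠AKZ = 56°  [△AKZ]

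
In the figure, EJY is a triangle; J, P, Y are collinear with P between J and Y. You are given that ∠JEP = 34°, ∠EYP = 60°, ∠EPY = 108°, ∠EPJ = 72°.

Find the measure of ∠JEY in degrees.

1. ∠EJP = 74°  [△EJP]
2. ∠EYJ = 60°  [P on ray YJ]
3. ∠EJY = 74°  [P on ray JY]
4. ∠JEY = 46°  [△EJY]

∠JEY = 46°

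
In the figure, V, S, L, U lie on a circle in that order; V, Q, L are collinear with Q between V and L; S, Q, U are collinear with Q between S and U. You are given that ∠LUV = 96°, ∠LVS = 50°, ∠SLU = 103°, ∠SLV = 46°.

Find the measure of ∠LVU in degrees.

∠LVU = 27°

1. ∠LUS = 50°  [same arc SL]
2. ∠LSU = 27°  [△SLU]
3. ∠LVU = 27°  [same arc LU]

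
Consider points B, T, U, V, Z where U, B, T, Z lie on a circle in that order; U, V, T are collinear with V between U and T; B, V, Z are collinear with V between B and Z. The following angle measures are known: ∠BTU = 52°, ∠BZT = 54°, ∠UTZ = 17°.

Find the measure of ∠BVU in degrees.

∠BVU = 109°

1. ∠BUT = 54°  [same arc BT]
2. ∠UBZ = 17°  [same arc UZ]
3. ∠BVU = 109°  [△UVB]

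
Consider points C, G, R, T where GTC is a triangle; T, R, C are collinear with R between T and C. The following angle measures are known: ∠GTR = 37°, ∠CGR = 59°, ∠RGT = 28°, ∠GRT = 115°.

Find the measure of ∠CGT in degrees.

1. ∠CTG = 37°  [R on ray TC]
2. ∠CRG = 65°  [linear pair at R on TC]
3. ∠GCR = 56°  [△GRC]
4. ∠GCT = 56°  [R on ray CT]
5. ∠CGT = 87°  [△GTC]

∠CGT = 87°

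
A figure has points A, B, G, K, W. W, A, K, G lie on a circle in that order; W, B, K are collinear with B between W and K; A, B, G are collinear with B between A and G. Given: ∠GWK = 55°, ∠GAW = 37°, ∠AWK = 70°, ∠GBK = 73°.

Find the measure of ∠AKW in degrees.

∠AKW = 18°

1. ∠GAK = 55°  [same arc KG]
2. ∠ABW = 73°  [△WBA]
3. ∠ABK = 107°  [linear pair at B on WK]
4. ∠AKW = 18°  [△ABK]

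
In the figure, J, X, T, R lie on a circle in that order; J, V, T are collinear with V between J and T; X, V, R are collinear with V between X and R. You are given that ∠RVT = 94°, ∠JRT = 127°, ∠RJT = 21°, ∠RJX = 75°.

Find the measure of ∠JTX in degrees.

1. ∠JVX = 94°  [vertical angles at V]
2. ∠JVR = 86°  [linear pair at V on JT]
3. ∠JXT = 53°  [cyclic JXTR, opposite ∠X+∠R]
4. ∠JRX = 73°  [△JVR]
5. ∠JXR = 32°  [△JXR]
6. ∠TJX = 54°  [△JVX]
7. ∠JTX = 73°  [△JXT]

∠JTX = 73°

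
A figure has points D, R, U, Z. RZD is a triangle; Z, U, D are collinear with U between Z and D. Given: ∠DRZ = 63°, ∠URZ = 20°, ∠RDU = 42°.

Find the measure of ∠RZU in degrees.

∠RZU = 75°

1. ∠RDZ = 42°  [U on ray DZ]
2. ∠DZR = 75°  [△RZD]
3. ∠RZU = 75°  [U on ray ZD]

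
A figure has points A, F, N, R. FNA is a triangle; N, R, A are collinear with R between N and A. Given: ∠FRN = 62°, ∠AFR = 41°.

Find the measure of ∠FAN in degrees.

1. ∠ARF = 118°  [linear pair at R on NA]
2. ∠FAR = 21°  [△FRA]
3. ∠FAN = 21°  [R on ray AN]

∠FAN = 21°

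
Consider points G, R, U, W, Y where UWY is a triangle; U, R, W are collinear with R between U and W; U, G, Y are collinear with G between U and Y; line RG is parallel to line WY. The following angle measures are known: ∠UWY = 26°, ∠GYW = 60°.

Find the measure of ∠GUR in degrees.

∠GUR = 94°

1. ∠UYW = 60°  [G on ray YU]
2. ∠WUY = 94°  [△UWY]
3. ∠GUR = 94°  [R on UW, G on UY]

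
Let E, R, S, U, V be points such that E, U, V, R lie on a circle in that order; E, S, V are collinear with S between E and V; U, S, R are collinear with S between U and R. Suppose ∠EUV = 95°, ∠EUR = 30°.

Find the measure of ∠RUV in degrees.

1. ∠ERV = 85°  [cyclic EUVR, opposite ∠U+∠R]
2. ∠EVR = 30°  [same arc ER]
3. ∠REV = 65°  [△EVR]
4. ∠RUV = 65°  [same arc VR]

∠RUV = 65°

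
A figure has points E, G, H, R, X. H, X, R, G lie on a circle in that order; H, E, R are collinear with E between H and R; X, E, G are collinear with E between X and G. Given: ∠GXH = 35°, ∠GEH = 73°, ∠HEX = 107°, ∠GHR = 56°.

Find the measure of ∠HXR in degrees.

1. ∠GRH = 35°  [same arc HG]
2. ∠HGR = 89°  [△HRG]
3. ∠HXR = 91°  [cyclic HXRG, opposite ∠X+∠G]

∠HXR = 91°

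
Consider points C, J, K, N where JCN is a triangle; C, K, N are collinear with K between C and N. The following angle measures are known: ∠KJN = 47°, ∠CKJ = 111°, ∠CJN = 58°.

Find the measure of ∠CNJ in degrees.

1. ∠JKN = 69°  [linear pair at K on CN]
2. ∠JNK = 64°  [△JKN]
3. ∠CNJ = 64°  [K on ray NC]

∠CNJ = 64°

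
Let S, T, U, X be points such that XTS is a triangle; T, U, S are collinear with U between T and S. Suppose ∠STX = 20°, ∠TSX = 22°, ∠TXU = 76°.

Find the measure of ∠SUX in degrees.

∠SUX = 96°

1. ∠UTX = 20°  [U on ray TS]
2. ∠TUX = 84°  [△XTU]
3. ∠SUX = 96°  [linear pair at U on TS]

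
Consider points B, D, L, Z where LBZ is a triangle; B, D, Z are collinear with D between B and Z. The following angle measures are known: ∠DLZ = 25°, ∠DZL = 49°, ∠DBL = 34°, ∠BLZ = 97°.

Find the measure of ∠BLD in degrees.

∠BLD = 72°

1. ∠LDZ = 106°  [△LDZ]
2. ∠BDL = 74°  [linear pair at D on BZ]
3. ∠BLD = 72°  [△LBD]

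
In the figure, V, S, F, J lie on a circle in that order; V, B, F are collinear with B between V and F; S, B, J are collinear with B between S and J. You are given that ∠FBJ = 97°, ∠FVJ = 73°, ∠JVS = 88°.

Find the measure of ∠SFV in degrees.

∠SFV = 24°

1. ∠SBV = 97°  [vertical angles at B]
2. ∠FSJ = 73°  [same arc FJ]
3. ∠FBS = 83°  [linear pair at B on VF]
4. ∠SFV = 24°  [△SBF]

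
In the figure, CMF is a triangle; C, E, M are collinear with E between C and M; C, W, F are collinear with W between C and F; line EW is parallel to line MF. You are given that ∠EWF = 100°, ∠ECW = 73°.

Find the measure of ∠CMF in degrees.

∠CMF = 27°

1. ∠CWE = 80°  [linear pair at W on CF]
2. ∠CEW = 27°  [△CEW]
3. ∠CMF = 27°  [EW∥MF, corresponding at E]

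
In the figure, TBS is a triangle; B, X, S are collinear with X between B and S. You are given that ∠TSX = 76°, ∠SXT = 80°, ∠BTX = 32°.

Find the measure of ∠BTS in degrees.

∠BTS = 56°

1. ∠BST = 76°  [X on ray SB]
2. ∠BXT = 100°  [linear pair at X on BS]
3. ∠TBX = 48°  [△TBX]
4. ∠SBT = 48°  [X on ray BS]
5. ∠BTS = 56°  [△TBS]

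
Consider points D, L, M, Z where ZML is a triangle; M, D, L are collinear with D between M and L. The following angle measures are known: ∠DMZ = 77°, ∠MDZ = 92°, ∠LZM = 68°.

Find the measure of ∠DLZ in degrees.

∠DLZ = 35°

1. ∠LMZ = 77°  [D on ray ML]
2. ∠MLZ = 35°  [△ZML]
3. ∠DLZ = 35°  [D on ray LM]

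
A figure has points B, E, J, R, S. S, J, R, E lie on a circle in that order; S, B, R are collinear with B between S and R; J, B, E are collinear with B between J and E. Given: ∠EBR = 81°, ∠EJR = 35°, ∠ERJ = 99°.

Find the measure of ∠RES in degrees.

1. ∠ESR = 35°  [same arc RE]
2. ∠JER = 46°  [△JRE]
3. ∠ERS = 53°  [△RBE]
4. ∠RES = 92°  [△SRE]

∠RES = 92°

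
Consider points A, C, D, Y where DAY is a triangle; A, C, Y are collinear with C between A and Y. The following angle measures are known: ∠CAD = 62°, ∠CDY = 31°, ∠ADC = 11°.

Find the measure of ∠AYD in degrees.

∠AYD = 76°

1. ∠ACD = 107°  [△DAC]
2. ∠DCY = 73°  [linear pair at C on AY]
3. ∠CYD = 76°  [△DCY]
4. ∠AYD = 76°  [C on ray YA]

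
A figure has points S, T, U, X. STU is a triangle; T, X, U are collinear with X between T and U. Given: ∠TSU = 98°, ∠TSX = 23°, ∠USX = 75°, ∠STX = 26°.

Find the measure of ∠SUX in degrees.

∠SUX = 56°

1. ∠SXT = 131°  [△STX]
2. ∠SXU = 49°  [linear pair at X on TU]
3. ∠SUX = 56°  [△SXU]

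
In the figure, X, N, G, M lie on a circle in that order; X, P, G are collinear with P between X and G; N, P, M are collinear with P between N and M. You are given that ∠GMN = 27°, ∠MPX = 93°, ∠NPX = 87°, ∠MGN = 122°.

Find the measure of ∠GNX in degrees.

1. ∠GXN = 27°  [same arc NG]
2. ∠GNM = 31°  [△NGM]
3. ∠GPN = 93°  [vertical angles at P]
4. ∠NGX = 56°  [△NPG]
5. ∠GNX = 97°  [△XNG]

∠GNX = 97°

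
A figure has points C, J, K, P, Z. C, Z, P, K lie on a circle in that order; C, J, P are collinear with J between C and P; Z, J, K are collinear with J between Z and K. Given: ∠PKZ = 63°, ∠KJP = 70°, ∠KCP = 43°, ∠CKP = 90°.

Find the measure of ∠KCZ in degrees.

∠KCZ = 106°

1. ∠PCZ = 63°  [same arc ZP]
2. ∠CJZ = 70°  [vertical angles at J]
3. ∠CJK = 110°  [linear pair at J on CP]
4. ∠CKZ = 27°  [△CJK]
5. ∠CZK = 47°  [△CJZ]
6. ∠KCZ = 106°  [△CZK]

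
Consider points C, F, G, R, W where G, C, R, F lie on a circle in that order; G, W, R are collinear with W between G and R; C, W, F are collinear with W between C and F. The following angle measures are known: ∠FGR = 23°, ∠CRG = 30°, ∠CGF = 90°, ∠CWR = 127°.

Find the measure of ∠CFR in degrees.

1. ∠FCR = 23°  [same arc RF]
2. ∠CRF = 90°  [cyclic GCRF, opposite ∠G+∠R]
3. ∠CFR = 67°  [△CRF]

∠CFR = 67°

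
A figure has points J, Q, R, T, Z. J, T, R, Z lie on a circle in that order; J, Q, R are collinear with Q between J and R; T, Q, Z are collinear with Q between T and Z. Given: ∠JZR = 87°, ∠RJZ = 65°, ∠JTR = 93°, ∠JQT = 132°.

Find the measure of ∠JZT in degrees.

1. ∠RTZ = 65°  [same arc RZ]
2. ∠RQT = 48°  [linear pair at Q on JR]
3. ∠JRT = 67°  [△TQR]
4. ∠JZT = 67°  [same arc JT]

∠JZT = 67°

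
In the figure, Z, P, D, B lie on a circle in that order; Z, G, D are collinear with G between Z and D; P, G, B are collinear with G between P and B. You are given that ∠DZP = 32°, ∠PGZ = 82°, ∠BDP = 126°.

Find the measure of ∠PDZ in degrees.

1. ∠DBP = 32°  [same arc PD]
2. ∠DGP = 98°  [linear pair at G on ZD]
3. ∠BPD = 22°  [△PDB]
4. ∠PDZ = 60°  [△PGD]

∠PDZ = 60°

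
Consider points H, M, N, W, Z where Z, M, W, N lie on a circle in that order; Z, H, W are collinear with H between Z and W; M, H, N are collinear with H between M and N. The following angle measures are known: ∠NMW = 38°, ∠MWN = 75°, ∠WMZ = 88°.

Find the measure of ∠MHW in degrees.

1. ∠MNW = 67°  [△MWN]
2. ∠MZW = 67°  [same arc MW]
3. ∠MWZ = 25°  [△ZMW]
4. ∠MHW = 117°  [△MHW]

∠MHW = 117°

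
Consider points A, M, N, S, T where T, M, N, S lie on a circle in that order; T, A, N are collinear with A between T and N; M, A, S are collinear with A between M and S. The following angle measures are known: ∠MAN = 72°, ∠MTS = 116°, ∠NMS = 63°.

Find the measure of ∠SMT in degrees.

∠SMT = 19°

1. ∠SAT = 72°  [vertical angles at A]
2. ∠NTS = 63°  [same arc NS]
3. ∠MST = 45°  [△TAS]
4. ∠SMT = 19°  [△TMS]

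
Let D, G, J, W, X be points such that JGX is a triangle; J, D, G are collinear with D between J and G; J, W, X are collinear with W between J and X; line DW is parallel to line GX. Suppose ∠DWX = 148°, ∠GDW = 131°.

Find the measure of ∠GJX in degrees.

∠GJX = 99°

1. ∠DWJ = 32°  [linear pair at W on JX]
2. ∠JDW = 49°  [linear pair at D on JG]
3. ∠DJW = 99°  [△JDW]
4. ∠GJX = 99°  [D on JG, W on JX]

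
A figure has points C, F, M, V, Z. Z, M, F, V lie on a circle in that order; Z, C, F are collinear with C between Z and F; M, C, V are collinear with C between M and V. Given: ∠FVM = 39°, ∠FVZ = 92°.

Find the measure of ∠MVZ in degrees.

∠MVZ = 53°

1. ∠FZM = 39°  [same arc MF]
2. ∠FMZ = 88°  [cyclic ZMFV, opposite ∠M+∠V]
3. ∠MFZ = 53°  [△ZMF]
4. ∠MVZ = 53°  [same arc ZM]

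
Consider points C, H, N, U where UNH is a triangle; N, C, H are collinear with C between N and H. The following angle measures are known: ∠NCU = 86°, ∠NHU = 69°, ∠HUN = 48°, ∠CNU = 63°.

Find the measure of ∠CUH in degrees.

1. ∠HCU = 94°  [linear pair at C on NH]
2. ∠CHU = 69°  [C on ray HN]
3. ∠CUH = 17°  [△UCH]

∠CUH = 17°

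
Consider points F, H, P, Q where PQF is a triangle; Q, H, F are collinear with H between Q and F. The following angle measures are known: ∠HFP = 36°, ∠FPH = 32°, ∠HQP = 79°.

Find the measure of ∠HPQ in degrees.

1. ∠FHP = 112°  [△PHF]
2. ∠PHQ = 68°  [linear pair at H on QF]
3. ∠HPQ = 33°  [△PQH]

∠HPQ = 33°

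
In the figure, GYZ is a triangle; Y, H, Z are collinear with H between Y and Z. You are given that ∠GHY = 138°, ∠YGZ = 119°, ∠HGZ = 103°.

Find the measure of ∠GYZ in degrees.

∠GYZ = 26°

1. ∠GHZ = 42°  [linear pair at H on YZ]
2. ∠GZH = 35°  [△GHZ]
3. ∠GZY = 35°  [H on ray ZY]
4. ∠GYZ = 26°  [△GYZ]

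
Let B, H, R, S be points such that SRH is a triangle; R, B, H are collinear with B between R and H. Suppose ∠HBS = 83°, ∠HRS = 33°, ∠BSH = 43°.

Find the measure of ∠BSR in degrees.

1. ∠RBS = 97°  [linear pair at B on RH]
2. ∠BRS = 33°  [B on ray RH]
3. ∠BSR = 50°  [△SRB]

∠BSR = 50°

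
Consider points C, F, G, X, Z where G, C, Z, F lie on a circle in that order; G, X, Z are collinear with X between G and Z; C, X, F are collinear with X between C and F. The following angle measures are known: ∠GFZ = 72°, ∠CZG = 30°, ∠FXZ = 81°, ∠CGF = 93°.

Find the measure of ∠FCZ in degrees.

∠FCZ = 51°

1. ∠GCZ = 108°  [cyclic GCZF, opposite ∠C+∠F]
2. ∠CGZ = 42°  [△GCZ]
3. ∠CZF = 87°  [cyclic GCZF, opposite ∠G+∠Z]
4. ∠CFZ = 42°  [same arc CZ]
5. ∠FCZ = 51°  [△CZF]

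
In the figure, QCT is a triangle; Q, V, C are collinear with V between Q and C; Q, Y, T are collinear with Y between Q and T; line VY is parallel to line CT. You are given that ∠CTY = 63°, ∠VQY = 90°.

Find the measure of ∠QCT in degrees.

1. ∠CTQ = 63°  [Y on ray TQ]
2. ∠CQT = 90°  [V on QC, Y on QT]
3. ∠QCT = 27°  [△QCT]

∠QCT = 27°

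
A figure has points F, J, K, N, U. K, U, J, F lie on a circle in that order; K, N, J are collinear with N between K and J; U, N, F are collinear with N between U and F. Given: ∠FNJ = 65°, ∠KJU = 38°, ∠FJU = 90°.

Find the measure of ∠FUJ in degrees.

∠FUJ = 27°

1. ∠KNU = 65°  [vertical angles at N]
2. ∠JNU = 115°  [linear pair at N on KJ]
3. ∠FUJ = 27°  [△UNJ]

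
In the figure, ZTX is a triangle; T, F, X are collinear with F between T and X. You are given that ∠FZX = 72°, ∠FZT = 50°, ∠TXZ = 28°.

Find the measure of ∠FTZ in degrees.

∠FTZ = 30°

1. ∠FXZ = 28°  [F on ray XT]
2. ∠XFZ = 80°  [△ZFX]
3. ∠TFZ = 100°  [linear pair at F on TX]
4. ∠FTZ = 30°  [△ZTF]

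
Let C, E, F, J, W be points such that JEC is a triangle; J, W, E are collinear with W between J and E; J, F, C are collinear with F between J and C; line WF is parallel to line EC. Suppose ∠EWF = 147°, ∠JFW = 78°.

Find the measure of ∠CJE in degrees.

1. ∠FWJ = 33°  [linear pair at W on JE]
2. ∠FJW = 69°  [△JWF]
3. ∠CJE = 69°  [W on JE, F on JC]

∠CJE = 69°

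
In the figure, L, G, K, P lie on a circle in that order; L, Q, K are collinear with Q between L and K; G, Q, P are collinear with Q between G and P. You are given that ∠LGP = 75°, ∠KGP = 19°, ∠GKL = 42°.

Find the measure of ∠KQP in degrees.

1. ∠KLP = 19°  [same arc KP]
2. ∠GPL = 42°  [same arc LG]
3. ∠LQP = 119°  [△LQP]
4. ∠KQP = 61°  [linear pair at Q on LK]

∠KQP = 61°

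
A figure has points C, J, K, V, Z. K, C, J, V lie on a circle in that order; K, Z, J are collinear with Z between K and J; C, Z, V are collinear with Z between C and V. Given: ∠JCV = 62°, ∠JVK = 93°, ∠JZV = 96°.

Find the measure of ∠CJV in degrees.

1. ∠JKV = 62°  [same arc JV]
2. ∠KJV = 25°  [△KJV]
3. ∠CVJ = 59°  [△JZV]
4. ∠CJV = 59°  [△CJV]

∠CJV = 59°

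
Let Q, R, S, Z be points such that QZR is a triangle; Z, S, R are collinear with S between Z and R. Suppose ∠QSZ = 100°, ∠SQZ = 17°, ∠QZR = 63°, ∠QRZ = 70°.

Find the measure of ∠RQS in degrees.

1. ∠QSR = 80°  [linear pair at S on ZR]
2. ∠QRS = 70°  [S on ray RZ]
3. ∠RQS = 30°  [△QSR]

∠RQS = 30°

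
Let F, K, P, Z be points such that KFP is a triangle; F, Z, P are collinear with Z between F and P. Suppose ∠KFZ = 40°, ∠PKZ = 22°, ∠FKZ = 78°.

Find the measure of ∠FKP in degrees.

∠FKP = 100°

1. ∠FZK = 62°  [△KFZ]
2. ∠KFP = 40°  [Z on ray FP]
3. ∠KZP = 118°  [linear pair at Z on FP]
4. ∠KPZ = 40°  [△KZP]
5. ∠FPK = 40°  [Z on ray PF]
6. ∠FKP = 100°  [△KFP]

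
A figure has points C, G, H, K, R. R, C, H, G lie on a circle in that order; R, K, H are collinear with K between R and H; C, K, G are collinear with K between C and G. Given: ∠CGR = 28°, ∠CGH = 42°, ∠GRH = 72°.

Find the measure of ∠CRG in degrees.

∠CRG = 114°

1. ∠GCH = 72°  [same arc HG]
2. ∠CHG = 66°  [△CHG]
3. ∠CRG = 114°  [cyclic RCHG, opposite ∠R+∠H]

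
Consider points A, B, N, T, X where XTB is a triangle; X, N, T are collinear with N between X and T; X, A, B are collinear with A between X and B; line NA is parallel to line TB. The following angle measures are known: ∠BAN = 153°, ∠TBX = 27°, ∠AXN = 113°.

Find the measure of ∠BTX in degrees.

∠BTX = 40°

1. ∠NAX = 27°  [linear pair at A on XB]
2. ∠ANX = 40°  [△XNA]
3. ∠BTX = 40°  [NA∥TB, corresponding at N]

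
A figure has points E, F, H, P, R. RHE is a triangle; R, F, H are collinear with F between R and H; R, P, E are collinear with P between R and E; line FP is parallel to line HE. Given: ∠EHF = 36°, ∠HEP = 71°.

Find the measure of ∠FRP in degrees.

1. ∠EHR = 36°  [F on ray HR]
2. ∠HER = 71°  [P on ray ER]
3. ∠ERH = 73°  [△RHE]
4. ∠FRP = 73°  [F on RH, P on RE]

∠FRP = 73°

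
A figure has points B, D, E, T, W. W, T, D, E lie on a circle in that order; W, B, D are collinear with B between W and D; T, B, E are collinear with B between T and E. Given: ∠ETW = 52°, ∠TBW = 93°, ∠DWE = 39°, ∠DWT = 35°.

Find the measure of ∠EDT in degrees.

∠EDT = 106°

1. ∠DTE = 39°  [same arc DE]
2. ∠DET = 35°  [same arc TD]
3. ∠EDT = 106°  [△TDE]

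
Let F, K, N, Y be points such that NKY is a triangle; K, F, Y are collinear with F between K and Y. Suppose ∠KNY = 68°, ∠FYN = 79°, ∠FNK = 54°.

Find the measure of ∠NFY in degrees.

∠NFY = 87°

1. ∠KYN = 79°  [F on ray YK]
2. ∠NKY = 33°  [△NKY]
3. ∠FKN = 33°  [F on ray KY]
4. ∠KFN = 93°  [△NKF]
5. ∠NFY = 87°  [linear pair at F on KY]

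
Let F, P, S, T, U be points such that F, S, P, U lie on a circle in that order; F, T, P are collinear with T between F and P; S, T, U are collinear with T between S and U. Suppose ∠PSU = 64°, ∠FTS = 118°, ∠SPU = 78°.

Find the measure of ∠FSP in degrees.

1. ∠PUS = 38°  [△SPU]
2. ∠PTS = 62°  [linear pair at T on FP]
3. ∠PFS = 38°  [same arc SP]
4. ∠FPS = 54°  [△STP]
5. ∠FSP = 88°  [△FSP]

∠FSP = 88°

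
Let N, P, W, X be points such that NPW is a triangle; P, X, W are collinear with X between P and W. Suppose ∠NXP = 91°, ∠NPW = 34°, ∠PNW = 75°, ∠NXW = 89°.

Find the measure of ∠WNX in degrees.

∠WNX = 20°

1. ∠NWP = 71°  [△NPW]
2. ∠NWX = 71°  [X on ray WP]
3. ∠WNX = 20°  [△NXW]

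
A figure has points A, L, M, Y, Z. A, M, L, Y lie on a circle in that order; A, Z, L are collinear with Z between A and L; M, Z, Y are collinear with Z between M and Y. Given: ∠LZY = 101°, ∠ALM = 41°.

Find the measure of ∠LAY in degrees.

∠LAY = 60°

1. ∠AZY = 79°  [linear pair at Z on AL]
2. ∠AYM = 41°  [same arc AM]
3. ∠LAY = 60°  [△AZY]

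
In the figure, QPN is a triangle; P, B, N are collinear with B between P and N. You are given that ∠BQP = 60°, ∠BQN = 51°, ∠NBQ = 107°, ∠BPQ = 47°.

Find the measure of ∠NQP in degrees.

1. ∠BNQ = 22°  [△QBN]
2. ∠NPQ = 47°  [B on ray PN]
3. ∠PNQ = 22°  [B on ray NP]
4. ∠NQP = 111°  [△QPN]

∠NQP = 111°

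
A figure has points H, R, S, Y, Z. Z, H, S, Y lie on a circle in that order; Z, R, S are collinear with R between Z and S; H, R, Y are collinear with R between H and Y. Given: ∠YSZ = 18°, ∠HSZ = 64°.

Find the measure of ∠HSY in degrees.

∠HSY = 82°

1. ∠YHZ = 18°  [same arc ZY]
2. ∠HYZ = 64°  [same arc ZH]
3. ∠HZY = 98°  [△ZHY]
4. ∠HSY = 82°  [cyclic ZHSY, opposite ∠Z+∠S]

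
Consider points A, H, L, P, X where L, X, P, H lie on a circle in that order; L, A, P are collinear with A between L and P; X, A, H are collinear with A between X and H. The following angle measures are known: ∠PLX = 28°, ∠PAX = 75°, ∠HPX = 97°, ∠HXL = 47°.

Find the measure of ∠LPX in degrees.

∠LPX = 50°

1. ∠PHX = 28°  [same arc XP]
2. ∠HXP = 55°  [△XPH]
3. ∠LPX = 50°  [△XAP]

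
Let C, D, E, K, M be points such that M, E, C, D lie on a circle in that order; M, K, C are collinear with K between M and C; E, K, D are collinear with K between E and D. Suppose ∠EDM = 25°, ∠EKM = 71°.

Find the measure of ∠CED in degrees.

1. ∠ECM = 25°  [same arc ME]
2. ∠CKE = 109°  [linear pair at K on MC]
3. ∠CED = 46°  [△EKC]

∠CED = 46°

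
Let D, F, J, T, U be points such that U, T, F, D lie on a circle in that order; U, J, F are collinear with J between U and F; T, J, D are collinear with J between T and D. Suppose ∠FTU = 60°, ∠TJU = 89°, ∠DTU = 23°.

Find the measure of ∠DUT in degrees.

1. ∠FDU = 120°  [cyclic UTFD, opposite ∠T+∠D]
2. ∠DJF = 89°  [vertical angles at J]
3. ∠DFU = 23°  [same arc UD]
4. ∠DUF = 37°  [△UFD]
5. ∠DJU = 91°  [linear pair at J on UF]
6. ∠TDU = 52°  [△UJD]
7. ∠DUT = 105°  [△UTD]

∠DUT = 105°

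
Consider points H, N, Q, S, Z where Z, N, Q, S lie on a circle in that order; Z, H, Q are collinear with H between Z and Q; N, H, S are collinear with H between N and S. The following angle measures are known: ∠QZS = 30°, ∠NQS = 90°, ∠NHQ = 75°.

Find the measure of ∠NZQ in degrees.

∠NZQ = 60°

1. ∠QNS = 30°  [same arc QS]
2. ∠NSQ = 60°  [△NQS]
3. ∠NZQ = 60°  [same arc NQ]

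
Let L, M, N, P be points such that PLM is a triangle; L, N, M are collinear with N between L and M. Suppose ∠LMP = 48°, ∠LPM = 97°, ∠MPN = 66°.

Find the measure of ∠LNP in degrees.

∠LNP = 114°

1. ∠NMP = 48°  [N on ray ML]
2. ∠MNP = 66°  [△PNM]
3. ∠LNP = 114°  [linear pair at N on LM]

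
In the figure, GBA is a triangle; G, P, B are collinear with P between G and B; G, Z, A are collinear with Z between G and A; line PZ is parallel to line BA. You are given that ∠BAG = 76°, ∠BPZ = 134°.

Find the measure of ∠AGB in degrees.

1. ∠GZP = 76°  [PZ∥BA, corresponding at Z]
2. ∠GPZ = 46°  [linear pair at P on GB]
3. ∠PGZ = 58°  [△GPZ]
4. ∠AGB = 58°  [P on GB, Z on GA]

∠AGB = 58°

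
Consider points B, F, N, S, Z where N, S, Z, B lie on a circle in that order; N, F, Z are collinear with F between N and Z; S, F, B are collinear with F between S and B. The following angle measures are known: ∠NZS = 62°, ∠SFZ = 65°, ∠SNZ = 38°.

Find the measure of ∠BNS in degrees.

1. ∠NBS = 62°  [same arc NS]
2. ∠NFS = 115°  [linear pair at F on NZ]
3. ∠BSN = 27°  [△NFS]
4. ∠BNS = 91°  [△NSB]

∠BNS = 91°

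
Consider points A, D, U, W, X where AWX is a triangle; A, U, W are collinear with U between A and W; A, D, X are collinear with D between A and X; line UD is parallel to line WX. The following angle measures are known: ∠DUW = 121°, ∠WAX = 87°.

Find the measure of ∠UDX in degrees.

1. ∠AUD = 59°  [linear pair at U on AW]
2. ∠DAU = 87°  [U on AW, D on AX]
3. ∠ADU = 34°  [△AUD]
4. ∠UDX = 146°  [linear pair at D on AX]

∠UDX = 146°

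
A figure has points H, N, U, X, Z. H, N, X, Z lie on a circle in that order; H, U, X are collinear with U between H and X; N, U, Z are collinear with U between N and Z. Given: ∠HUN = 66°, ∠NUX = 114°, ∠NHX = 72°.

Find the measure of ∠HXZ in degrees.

∠HXZ = 42°

1. ∠XUZ = 66°  [vertical angles at U]
2. ∠NZX = 72°  [same arc NX]
3. ∠HXZ = 42°  [△XUZ]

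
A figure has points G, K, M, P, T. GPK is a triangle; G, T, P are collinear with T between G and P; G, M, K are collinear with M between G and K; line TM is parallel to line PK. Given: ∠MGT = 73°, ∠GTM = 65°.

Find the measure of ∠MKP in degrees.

1. ∠GMT = 42°  [△GTM]
2. ∠KMT = 138°  [linear pair at M on GK]
3. ∠MKP = 42°  [TM∥PK, co-interior at K–M]

∠MKP = 42°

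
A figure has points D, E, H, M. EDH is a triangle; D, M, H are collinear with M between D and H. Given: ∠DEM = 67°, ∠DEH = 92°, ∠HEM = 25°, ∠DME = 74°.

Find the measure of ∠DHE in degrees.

1. ∠EDM = 39°  [△EDM]
2. ∠EDH = 39°  [M on ray DH]
3. ∠DHE = 49°  [△EDH]

∠DHE = 49°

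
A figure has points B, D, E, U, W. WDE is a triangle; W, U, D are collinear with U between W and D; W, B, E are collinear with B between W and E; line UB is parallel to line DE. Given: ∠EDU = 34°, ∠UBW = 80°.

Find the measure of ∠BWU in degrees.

1. ∠EDW = 34°  [U on ray DW]
2. ∠DEW = 80°  [UB∥DE, corresponding at B]
3. ∠DWE = 66°  [△WDE]
4. ∠BWU = 66°  [U on WD, B on WE]

∠BWU = 66°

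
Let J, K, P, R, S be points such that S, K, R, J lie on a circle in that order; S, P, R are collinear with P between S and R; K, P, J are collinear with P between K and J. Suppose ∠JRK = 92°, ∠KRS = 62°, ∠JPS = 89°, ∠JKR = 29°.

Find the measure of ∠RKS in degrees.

∠RKS = 59°

1. ∠KJR = 59°  [△KRJ]
2. ∠KSR = 59°  [same arc KR]
3. ∠RKS = 59°  [△SKR]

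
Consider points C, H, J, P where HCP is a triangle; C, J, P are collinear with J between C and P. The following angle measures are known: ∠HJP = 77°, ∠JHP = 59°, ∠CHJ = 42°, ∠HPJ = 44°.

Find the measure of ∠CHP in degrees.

1. ∠CJH = 103°  [linear pair at J on CP]
2. ∠HCJ = 35°  [△HCJ]
3. ∠CPH = 44°  [J on ray PC]
4. ∠HCP = 35°  [J on ray CP]
5. ∠CHP = 101°  [△HCP]

∠CHP = 101°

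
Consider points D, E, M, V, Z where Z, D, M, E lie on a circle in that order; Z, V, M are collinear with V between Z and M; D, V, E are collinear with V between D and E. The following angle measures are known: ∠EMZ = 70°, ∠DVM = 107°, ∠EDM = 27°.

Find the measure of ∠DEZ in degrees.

∠DEZ = 46°

1. ∠EVZ = 107°  [vertical angles at V]
2. ∠EZM = 27°  [same arc ME]
3. ∠DEZ = 46°  [△ZVE]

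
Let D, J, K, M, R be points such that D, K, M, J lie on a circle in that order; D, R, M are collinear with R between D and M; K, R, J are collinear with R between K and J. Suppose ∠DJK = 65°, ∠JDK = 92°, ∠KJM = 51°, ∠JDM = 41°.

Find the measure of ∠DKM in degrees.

1. ∠DMK = 65°  [same arc DK]
2. ∠KDM = 51°  [same arc KM]
3. ∠DKM = 64°  [△DKM]

∠DKM = 64°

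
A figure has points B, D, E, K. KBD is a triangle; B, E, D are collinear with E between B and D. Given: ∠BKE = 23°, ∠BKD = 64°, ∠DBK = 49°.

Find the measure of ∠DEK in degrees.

∠DEK = 72°

1. ∠EBK = 49°  [E on ray BD]
2. ∠BEK = 108°  [△KBE]
3. ∠DEK = 72°  [linear pair at E on BD]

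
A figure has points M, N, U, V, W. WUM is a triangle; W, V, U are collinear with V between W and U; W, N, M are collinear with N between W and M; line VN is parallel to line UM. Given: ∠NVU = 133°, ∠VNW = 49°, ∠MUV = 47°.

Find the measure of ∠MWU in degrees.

∠MWU = 84°

1. ∠NVW = 47°  [linear pair at V on WU]
2. ∠NWV = 84°  [△WVN]
3. ∠MWU = 84°  [V on WU, N on WM]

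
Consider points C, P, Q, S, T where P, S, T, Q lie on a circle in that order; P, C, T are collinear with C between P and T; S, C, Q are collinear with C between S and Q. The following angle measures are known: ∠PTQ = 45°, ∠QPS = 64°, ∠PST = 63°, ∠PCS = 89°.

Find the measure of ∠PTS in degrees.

1. ∠PSQ = 45°  [same arc PQ]
2. ∠PQS = 71°  [△PSQ]
3. ∠PTS = 71°  [same arc PS]

∠PTS = 71°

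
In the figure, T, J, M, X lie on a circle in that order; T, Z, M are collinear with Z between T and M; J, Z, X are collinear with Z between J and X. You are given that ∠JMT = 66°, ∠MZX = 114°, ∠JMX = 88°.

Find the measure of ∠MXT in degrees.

1. ∠JXT = 66°  [same arc TJ]
2. ∠TZX = 66°  [linear pair at Z on TM]
3. ∠JTX = 92°  [cyclic TJMX, opposite ∠T+∠M]
4. ∠TJX = 22°  [△TJX]
5. ∠MTX = 48°  [△TZX]
6. ∠TMX = 22°  [same arc TX]
7. ∠MXT = 110°  [△TMX]

∠MXT = 110°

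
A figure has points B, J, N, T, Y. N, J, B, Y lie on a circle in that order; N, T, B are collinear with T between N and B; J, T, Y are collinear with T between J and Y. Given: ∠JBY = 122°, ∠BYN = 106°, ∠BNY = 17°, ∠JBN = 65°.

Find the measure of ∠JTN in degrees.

1. ∠JNY = 58°  [cyclic NJBY, opposite ∠N+∠B]
2. ∠BJN = 74°  [cyclic NJBY, opposite ∠J+∠Y]
3. ∠JYN = 65°  [same arc NJ]
4. ∠BNJ = 41°  [△NJB]
5. ∠NJY = 57°  [△NJY]
6. ∠JTN = 82°  [△NTJ]

∠JTN = 82°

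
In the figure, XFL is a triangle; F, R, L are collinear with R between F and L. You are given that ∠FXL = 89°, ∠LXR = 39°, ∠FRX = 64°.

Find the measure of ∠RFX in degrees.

1. ∠LRX = 116°  [linear pair at R on FL]
2. ∠RLX = 25°  [△XRL]
3. ∠FLX = 25°  [R on ray LF]
4. ∠LFX = 66°  [△XFL]
5. ∠RFX = 66°  [R on ray FL]

∠RFX = 66°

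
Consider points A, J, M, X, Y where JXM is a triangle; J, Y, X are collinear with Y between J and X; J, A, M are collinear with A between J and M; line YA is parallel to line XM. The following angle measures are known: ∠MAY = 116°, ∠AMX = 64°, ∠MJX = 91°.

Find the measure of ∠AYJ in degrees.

∠AYJ = 25°

1. ∠JAY = 64°  [linear pair at A on JM]
2. ∠AJY = 91°  [Y on JX, A on JM]
3. ∠AYJ = 25°  [△JYA]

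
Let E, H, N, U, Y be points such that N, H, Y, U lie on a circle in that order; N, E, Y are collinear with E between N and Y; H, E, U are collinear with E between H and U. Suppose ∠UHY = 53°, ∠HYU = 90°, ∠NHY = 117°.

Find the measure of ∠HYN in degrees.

1. ∠HUY = 37°  [△HYU]
2. ∠HNY = 37°  [same arc HY]
3. ∠HYN = 26°  [△NHY]

∠HYN = 26°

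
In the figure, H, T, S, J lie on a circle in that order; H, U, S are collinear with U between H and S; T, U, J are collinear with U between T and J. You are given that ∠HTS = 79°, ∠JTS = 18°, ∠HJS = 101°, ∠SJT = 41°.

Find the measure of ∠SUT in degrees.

1. ∠SHT = 41°  [same arc TS]
2. ∠HST = 60°  [△HTS]
3. ∠SUT = 102°  [△TUS]

∠SUT = 102°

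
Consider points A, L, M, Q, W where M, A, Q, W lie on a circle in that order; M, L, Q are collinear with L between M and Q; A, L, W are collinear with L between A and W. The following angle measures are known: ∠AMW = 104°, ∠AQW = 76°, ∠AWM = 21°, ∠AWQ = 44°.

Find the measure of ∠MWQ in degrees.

∠MWQ = 65°

1. ∠MAW = 55°  [△MAW]
2. ∠QAW = 60°  [△AQW]
3. ∠MQW = 55°  [same arc MW]
4. ∠QMW = 60°  [same arc QW]
5. ∠MWQ = 65°  [△MQW]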